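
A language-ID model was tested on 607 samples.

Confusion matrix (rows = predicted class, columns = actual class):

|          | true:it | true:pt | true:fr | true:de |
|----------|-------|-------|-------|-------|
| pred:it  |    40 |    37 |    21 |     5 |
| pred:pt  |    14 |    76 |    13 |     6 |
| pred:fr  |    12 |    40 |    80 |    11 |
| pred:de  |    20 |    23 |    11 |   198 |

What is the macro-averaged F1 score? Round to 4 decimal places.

Per-class F1 score (2·TP/(2·TP+FP+FN)):
  it: TP=40, FP=37+21+5=63, FN=14+12+20=46 → 80/189 = 0.42328
  pt: TP=76, FP=14+13+6=33, FN=37+40+23=100 → 152/285 = 0.53333
  fr: TP=80, FP=12+40+11=63, FN=21+13+11=45 → 160/268 = 0.59701
  de: TP=198, FP=20+23+11=54, FN=5+6+11=22 → 396/472 = 0.83898
Macro-F1 score = mean = (0.42328 + 0.53333 + 0.59701 + 0.83898) / 4 = 0.5982

0.5982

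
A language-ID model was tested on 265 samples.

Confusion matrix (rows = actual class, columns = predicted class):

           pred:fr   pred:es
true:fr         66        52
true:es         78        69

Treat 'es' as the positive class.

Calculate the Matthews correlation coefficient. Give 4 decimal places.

0.0286

MCC = (TP·TN − FP·FN) / √((TP+FP)(TP+FN)(TN+FP)(TN+FN))
Numerator = 69·66 − 52·78 = 498
Denominator = √(121·147·118·144) = √302236704 = 17384.9563
MCC = 498 / 17384.9563 = 0.0286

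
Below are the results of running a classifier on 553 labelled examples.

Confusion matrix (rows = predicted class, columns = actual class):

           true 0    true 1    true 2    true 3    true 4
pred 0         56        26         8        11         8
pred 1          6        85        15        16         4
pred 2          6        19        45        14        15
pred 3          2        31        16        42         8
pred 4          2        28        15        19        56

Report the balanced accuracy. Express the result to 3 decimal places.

0.542

Balanced accuracy = mean of per-class recall.
  0: recall = 56/72 = 0.7778
  1: recall = 85/189 = 0.4497
  2: recall = 45/99 = 0.4545
  3: recall = 42/102 = 0.4118
  4: recall = 56/91 = 0.6154
Mean = (0.7778 + 0.4497 + 0.4545 + 0.4118 + 0.6154) / 5 = 0.542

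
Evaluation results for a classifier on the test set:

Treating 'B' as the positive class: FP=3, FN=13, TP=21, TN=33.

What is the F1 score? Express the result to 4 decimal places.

Precision = TP/(TP+FP) = 21/24 = 0.8750
Recall = TP/(TP+FN) = 21/34 = 0.6176
F1 = 2·TP/(2·TP+FP+FN) = 42/58 = 0.7241

0.7241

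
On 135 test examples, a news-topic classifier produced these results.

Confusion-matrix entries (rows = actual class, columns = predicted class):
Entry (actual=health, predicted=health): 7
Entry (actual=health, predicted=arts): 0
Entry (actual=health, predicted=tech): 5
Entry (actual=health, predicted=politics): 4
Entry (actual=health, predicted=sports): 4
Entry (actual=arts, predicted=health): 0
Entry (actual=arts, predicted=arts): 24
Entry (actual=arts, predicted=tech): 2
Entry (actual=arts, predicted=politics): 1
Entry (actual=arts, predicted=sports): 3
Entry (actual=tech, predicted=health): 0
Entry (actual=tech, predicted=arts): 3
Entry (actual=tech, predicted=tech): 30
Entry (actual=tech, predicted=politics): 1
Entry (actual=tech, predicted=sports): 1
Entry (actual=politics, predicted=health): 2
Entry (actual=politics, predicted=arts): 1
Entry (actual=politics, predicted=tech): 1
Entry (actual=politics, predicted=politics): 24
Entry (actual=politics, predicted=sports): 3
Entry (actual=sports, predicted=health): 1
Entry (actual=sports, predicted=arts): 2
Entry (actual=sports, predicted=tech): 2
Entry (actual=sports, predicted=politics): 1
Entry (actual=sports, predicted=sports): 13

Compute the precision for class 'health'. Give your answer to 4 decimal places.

0.7000

One-vs-rest for 'health': TP = diagonal; FP = other classes predicted 'health'; FN = 'health' predicted as other.
precision = TP/(TP+FP).
health: TP=7, FP=0+0+2+1=3 → 7/10 = 0.70000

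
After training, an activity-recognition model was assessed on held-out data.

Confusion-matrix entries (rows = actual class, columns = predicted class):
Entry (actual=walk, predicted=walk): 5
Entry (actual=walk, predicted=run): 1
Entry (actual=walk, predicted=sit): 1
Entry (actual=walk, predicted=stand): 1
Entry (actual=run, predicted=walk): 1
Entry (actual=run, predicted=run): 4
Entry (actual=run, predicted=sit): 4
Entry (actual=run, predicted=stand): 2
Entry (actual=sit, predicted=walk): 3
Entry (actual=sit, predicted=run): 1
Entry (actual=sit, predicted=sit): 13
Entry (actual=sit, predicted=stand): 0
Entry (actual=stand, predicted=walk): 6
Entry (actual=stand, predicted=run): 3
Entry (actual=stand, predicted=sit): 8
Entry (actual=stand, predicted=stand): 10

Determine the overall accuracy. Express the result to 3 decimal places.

0.508

Accuracy = trace / total = (5+4+13+10=32) / 63 = 32/63 = 0.508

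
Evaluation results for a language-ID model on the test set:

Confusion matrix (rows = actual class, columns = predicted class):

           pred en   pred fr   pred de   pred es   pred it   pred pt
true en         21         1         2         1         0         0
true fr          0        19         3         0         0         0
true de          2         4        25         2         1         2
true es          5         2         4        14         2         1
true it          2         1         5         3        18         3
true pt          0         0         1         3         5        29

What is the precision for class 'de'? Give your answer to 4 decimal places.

0.6250

Treat 'de' as positive and all other classes as negative.
precision = TP/(TP+FP).
de: TP=25, FP=2+3+4+5+1=15 → 25/40 = 0.62500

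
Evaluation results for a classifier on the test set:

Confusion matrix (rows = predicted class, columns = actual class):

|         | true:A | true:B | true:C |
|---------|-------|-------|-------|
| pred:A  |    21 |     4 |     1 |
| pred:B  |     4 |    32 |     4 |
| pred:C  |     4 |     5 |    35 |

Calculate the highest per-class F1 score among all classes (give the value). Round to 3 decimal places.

0.833

Per-class F1 score (2·TP/(2·TP+FP+FN)):
  A: TP=21, FP=4+1=5, FN=4+4=8 → 42/55 = 0.7636
  B: TP=32, FP=4+4=8, FN=4+5=9 → 64/81 = 0.7901
  C: TP=35, FP=4+5=9, FN=1+4=5 → 70/84 = 0.8333
Highest is class 'C' with F1 score = 0.833.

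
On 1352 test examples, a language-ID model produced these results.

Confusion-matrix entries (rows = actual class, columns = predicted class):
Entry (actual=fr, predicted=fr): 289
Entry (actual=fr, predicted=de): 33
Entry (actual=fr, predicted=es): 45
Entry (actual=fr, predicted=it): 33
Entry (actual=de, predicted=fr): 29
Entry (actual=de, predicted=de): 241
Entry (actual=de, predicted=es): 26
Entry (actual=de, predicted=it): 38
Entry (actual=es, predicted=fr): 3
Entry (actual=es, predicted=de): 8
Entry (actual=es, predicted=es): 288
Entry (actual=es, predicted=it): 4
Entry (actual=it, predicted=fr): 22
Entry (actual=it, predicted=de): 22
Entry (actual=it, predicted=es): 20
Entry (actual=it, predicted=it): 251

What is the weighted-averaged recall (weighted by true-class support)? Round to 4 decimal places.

Per-class recall (TP/(TP+FN)):
  fr: TP=289, FN=33+45+33=111 → 289/400 = 0.72250
  de: TP=241, FN=29+26+38=93 → 241/334 = 0.72156
  es: TP=288, FN=3+8+4=15 → 288/303 = 0.95050
  it: TP=251, FN=22+22+20=64 → 251/315 = 0.79683
Weighted-recall = Σ (supportᵢ/N)·recallᵢ with N=1352: (400/1352)·0.72250 + (334/1352)·0.72156 + (303/1352)·0.95050 + (315/1352)·0.79683 = 0.7907

0.7907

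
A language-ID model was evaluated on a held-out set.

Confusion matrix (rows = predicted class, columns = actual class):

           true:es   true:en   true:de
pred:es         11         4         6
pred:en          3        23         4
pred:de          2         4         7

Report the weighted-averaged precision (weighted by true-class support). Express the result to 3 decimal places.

0.645

Per-class precision (TP/(TP+FP)):
  es: TP=11, FP=4+6=10 → 11/21 = 0.5238
  en: TP=23, FP=3+4=7 → 23/30 = 0.7667
  de: TP=7, FP=2+4=6 → 7/13 = 0.5385
Weighted-precision = Σ (supportᵢ/N)·precisionᵢ with N=64: (16/64)·0.5238 + (31/64)·0.7667 + (17/64)·0.5385 = 0.645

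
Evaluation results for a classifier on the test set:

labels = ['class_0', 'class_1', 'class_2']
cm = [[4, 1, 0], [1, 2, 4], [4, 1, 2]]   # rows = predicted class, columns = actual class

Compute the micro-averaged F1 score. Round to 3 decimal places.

0.421

Micro-averaging pools counts across classes: ΣTP=8, ΣFP=11, ΣFN=11.
Micro-F1 score = 2·TP/(2·TP+FP+FN) on pooled counts = 0.421 (equals overall accuracy in single-label multiclass).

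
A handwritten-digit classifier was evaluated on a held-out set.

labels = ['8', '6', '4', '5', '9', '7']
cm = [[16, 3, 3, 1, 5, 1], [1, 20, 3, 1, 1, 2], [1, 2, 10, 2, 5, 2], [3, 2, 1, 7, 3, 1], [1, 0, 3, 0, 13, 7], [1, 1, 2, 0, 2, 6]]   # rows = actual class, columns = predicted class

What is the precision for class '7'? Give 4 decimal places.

Take TP from the diagonal, FP from the rest of the '7' prediction marginal, FN from the rest of the '7' actual marginal.
precision = TP/(TP+FP).
7: TP=6, FP=1+2+2+1+7=13 → 6/19 = 0.31579

0.3158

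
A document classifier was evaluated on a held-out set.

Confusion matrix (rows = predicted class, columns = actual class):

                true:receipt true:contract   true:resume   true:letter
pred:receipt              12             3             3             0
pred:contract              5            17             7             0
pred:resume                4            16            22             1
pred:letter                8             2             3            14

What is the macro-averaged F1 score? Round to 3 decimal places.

0.562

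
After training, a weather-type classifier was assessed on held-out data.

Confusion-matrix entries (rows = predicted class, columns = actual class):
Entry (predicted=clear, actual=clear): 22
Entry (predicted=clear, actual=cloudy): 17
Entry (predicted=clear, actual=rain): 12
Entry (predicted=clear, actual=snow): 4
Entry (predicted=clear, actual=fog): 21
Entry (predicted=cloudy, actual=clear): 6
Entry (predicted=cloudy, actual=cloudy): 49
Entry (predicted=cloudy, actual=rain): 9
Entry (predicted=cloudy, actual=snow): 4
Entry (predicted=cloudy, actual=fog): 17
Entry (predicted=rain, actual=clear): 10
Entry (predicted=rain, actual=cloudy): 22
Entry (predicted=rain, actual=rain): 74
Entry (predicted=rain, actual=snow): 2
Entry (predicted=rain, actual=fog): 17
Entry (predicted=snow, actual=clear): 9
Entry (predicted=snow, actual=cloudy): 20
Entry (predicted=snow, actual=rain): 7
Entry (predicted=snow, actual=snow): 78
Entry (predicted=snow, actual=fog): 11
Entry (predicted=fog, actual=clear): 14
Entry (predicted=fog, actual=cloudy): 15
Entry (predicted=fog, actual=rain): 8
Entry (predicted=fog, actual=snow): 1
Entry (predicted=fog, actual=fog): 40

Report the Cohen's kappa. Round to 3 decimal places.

0.421

Observed agreement pₒ = trace/N = 263/489 = 0.5378
Expected agreement pₑ = Σ (rowᵢ·colᵢ)/N² = (61·76 + 123·85 + 110·125 + 89·125 + 106·78)/489² = 0.2017
κ = (pₒ − pₑ)/(1 − pₑ) = (0.5378 − 0.2017)/(1 − 0.2017) = 0.421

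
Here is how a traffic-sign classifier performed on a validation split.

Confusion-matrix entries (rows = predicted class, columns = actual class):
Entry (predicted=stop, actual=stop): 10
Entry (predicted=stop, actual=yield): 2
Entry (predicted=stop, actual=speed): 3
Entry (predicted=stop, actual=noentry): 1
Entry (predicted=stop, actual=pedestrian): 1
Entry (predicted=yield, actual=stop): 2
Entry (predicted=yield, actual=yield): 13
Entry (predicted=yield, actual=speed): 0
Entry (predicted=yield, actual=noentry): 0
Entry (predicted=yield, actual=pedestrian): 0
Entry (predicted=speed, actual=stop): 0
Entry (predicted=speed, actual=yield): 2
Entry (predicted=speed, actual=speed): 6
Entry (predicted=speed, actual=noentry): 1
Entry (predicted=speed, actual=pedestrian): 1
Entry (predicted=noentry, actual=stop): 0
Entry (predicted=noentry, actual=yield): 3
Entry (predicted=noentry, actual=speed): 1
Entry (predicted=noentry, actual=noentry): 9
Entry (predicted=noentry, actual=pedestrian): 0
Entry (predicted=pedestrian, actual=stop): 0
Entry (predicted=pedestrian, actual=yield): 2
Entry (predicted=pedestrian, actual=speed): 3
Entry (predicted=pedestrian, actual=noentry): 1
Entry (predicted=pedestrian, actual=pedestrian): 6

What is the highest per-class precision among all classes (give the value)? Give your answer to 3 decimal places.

0.867

Per-class precision (TP/(TP+FP)):
  stop: TP=10, FP=2+3+1+1=7 → 10/17 = 0.5882
  yield: TP=13, FP=2+0+0+0=2 → 13/15 = 0.8667
  speed: TP=6, FP=0+2+1+1=4 → 6/10 = 0.6000
  noentry: TP=9, FP=0+3+1+0=4 → 9/13 = 0.6923
  pedestrian: TP=6, FP=0+2+3+1=6 → 6/12 = 0.5000
Highest is class 'yield' with precision = 0.867.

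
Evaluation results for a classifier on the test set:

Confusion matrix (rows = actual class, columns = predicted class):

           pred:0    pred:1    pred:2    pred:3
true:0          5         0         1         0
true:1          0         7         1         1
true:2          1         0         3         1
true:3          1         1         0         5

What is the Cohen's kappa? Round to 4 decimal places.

0.6506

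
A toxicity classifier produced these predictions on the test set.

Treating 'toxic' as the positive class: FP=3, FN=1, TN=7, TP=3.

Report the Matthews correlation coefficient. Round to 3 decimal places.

0.411

MCC = (TP·TN − FP·FN) / √((TP+FP)(TP+FN)(TN+FP)(TN+FN))
Numerator = 3·7 − 3·1 = 18
Denominator = √(6·4·10·8) = √1920 = 43.8178
MCC = 18 / 43.8178 = 0.411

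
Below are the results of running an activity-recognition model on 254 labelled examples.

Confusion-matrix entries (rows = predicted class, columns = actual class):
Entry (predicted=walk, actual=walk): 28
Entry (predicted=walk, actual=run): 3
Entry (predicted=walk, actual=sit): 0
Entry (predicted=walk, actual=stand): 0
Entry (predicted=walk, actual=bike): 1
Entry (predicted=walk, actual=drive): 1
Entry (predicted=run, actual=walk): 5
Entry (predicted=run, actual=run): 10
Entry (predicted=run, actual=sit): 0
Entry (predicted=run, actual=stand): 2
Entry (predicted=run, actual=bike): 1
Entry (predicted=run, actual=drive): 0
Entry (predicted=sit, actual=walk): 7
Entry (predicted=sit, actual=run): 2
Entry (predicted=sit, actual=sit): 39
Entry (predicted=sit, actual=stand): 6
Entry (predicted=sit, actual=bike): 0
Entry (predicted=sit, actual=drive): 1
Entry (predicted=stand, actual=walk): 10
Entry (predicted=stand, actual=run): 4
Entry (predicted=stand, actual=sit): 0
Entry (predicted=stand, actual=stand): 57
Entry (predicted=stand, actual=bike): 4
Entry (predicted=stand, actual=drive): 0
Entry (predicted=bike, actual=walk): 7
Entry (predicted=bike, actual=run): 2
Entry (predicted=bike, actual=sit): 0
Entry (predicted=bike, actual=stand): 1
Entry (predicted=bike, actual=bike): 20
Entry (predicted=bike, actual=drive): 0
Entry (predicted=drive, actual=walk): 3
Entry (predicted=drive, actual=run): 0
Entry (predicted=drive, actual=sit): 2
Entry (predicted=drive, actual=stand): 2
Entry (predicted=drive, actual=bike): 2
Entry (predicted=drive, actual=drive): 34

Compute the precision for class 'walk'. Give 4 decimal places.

0.8485

Take TP from the diagonal, FP from the rest of the 'walk' prediction marginal, FN from the rest of the 'walk' actual marginal.
precision = TP/(TP+FP).
walk: TP=28, FP=3+0+0+1+1=5 → 28/33 = 0.84848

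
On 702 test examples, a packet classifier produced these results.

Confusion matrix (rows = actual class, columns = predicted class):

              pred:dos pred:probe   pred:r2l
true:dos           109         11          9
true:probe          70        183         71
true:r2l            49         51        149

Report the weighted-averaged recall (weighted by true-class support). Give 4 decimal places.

0.6282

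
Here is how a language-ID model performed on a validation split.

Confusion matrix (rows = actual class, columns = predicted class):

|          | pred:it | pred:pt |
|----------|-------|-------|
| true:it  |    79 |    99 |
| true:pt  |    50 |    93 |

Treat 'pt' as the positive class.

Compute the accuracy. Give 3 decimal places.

Accuracy = (TP+TN)/N = (93+79)/321 = 0.536

0.536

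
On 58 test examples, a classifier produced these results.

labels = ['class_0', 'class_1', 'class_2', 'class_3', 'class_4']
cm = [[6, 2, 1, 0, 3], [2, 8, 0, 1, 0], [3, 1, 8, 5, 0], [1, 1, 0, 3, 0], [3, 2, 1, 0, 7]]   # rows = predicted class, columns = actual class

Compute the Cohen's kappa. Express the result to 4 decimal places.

0.4384

Observed agreement pₒ = trace/N = 32/58 = 0.55172
Expected agreement pₑ = Σ (rowᵢ·colᵢ)/N² = (15·12 + 14·11 + 10·17 + 9·5 + 10·13)/58² = 0.20184
κ = (pₒ − pₑ)/(1 − pₑ) = (0.55172 − 0.20184)/(1 − 0.20184) = 0.4384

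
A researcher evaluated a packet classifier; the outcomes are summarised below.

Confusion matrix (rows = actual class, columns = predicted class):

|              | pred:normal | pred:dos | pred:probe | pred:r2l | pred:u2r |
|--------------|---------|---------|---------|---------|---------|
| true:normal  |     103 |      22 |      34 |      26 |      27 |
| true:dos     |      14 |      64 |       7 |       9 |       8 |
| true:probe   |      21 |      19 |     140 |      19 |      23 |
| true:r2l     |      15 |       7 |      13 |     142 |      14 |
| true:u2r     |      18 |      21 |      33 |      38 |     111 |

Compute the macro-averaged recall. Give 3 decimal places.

Per-class recall (TP/(TP+FN)):
  normal: TP=103, FN=22+34+26+27=109 → 103/212 = 0.4858
  dos: TP=64, FN=14+7+9+8=38 → 64/102 = 0.6275
  probe: TP=140, FN=21+19+19+23=82 → 140/222 = 0.6306
  r2l: TP=142, FN=15+7+13+14=49 → 142/191 = 0.7435
  u2r: TP=111, FN=18+21+33+38=110 → 111/221 = 0.5023
Macro-recall = mean = (0.4858 + 0.6275 + 0.6306 + 0.7435 + 0.5023) / 5 = 0.598

0.598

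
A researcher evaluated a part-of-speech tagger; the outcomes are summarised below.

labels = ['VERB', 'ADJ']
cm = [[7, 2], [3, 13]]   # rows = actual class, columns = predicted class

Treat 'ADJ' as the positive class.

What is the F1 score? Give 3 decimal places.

Precision = TP/(TP+FP) = 13/15 = 0.8667
Recall = TP/(TP+FN) = 13/16 = 0.8125
F1 = 2·TP/(2·TP+FP+FN) = 26/31 = 0.839

0.839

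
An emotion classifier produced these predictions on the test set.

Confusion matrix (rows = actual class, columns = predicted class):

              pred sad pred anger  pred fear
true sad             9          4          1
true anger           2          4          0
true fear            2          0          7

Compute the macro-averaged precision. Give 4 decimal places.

Per-class precision (TP/(TP+FP)):
  sad: TP=9, FP=2+2=4 → 9/13 = 0.69231
  anger: TP=4, FP=4+0=4 → 4/8 = 0.50000
  fear: TP=7, FP=1+0=1 → 7/8 = 0.87500
Macro-precision = mean = (0.69231 + 0.50000 + 0.87500) / 3 = 0.6891

0.6891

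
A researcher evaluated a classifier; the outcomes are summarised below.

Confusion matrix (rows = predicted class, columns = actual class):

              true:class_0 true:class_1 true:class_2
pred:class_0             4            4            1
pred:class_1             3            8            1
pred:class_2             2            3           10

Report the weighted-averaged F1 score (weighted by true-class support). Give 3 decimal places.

0.605

Per-class F1 score (2·TP/(2·TP+FP+FN)):
  class_0: TP=4, FP=4+1=5, FN=3+2=5 → 8/18 = 0.4444
  class_1: TP=8, FP=3+1=4, FN=4+3=7 → 16/27 = 0.5926
  class_2: TP=10, FP=2+3=5, FN=1+1=2 → 20/27 = 0.7407
Weighted-F1 score = Σ (supportᵢ/N)·F1 scoreᵢ with N=36: (9/36)·0.4444 + (15/36)·0.5926 + (12/36)·0.7407 = 0.605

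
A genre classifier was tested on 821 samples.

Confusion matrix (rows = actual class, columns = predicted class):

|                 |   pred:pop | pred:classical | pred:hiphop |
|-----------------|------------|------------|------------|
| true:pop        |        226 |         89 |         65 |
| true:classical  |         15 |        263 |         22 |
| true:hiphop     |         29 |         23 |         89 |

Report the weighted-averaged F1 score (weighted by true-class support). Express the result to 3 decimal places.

Per-class F1 score (2·TP/(2·TP+FP+FN)):
  pop: TP=226, FP=15+29=44, FN=89+65=154 → 452/650 = 0.6954
  classical: TP=263, FP=89+23=112, FN=15+22=37 → 526/675 = 0.7793
  hiphop: TP=89, FP=65+22=87, FN=29+23=52 → 178/317 = 0.5615
Weighted-F1 score = Σ (supportᵢ/N)·F1 scoreᵢ with N=821: (380/821)·0.6954 + (300/821)·0.7793 + (141/821)·0.5615 = 0.703

0.703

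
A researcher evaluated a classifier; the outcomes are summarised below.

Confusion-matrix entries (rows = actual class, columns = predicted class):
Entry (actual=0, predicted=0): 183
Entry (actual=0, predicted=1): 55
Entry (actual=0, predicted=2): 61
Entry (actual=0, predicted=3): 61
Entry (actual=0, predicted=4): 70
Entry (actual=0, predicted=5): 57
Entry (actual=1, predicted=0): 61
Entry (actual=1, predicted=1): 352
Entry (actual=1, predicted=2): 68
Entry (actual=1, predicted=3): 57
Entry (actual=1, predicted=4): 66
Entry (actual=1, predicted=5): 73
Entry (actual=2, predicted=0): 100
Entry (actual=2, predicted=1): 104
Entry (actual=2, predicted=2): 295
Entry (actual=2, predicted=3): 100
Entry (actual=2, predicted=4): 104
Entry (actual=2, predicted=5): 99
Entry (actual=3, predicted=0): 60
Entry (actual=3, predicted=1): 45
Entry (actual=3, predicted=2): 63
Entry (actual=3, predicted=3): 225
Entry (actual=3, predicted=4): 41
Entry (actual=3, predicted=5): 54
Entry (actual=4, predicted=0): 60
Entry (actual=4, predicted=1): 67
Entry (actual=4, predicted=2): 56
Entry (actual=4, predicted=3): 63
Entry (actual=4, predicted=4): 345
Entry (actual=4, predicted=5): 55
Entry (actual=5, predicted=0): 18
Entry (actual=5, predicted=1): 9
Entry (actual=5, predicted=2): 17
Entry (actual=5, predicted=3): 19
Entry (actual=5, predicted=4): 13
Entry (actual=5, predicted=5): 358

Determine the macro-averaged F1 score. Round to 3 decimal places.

Per-class F1 score (2·TP/(2·TP+FP+FN)):
  0: TP=183, FP=61+100+60+60+18=299, FN=55+61+61+70+57=304 → 366/969 = 0.3777
  1: TP=352, FP=55+104+45+67+9=280, FN=61+68+57+66+73=325 → 704/1309 = 0.5378
  2: TP=295, FP=61+68+63+56+17=265, FN=100+104+100+104+99=507 → 590/1362 = 0.4332
  3: TP=225, FP=61+57+100+63+19=300, FN=60+45+63+41+54=263 → 450/1013 = 0.4442
  4: TP=345, FP=70+66+104+41+13=294, FN=60+67+56+63+55=301 → 690/1285 = 0.5370
  5: TP=358, FP=57+73+99+54+55=338, FN=18+9+17+19+13=76 → 716/1130 = 0.6336
Macro-F1 score = mean = (0.3777 + 0.5378 + 0.4332 + 0.4442 + 0.5370 + 0.6336) / 6 = 0.494

0.494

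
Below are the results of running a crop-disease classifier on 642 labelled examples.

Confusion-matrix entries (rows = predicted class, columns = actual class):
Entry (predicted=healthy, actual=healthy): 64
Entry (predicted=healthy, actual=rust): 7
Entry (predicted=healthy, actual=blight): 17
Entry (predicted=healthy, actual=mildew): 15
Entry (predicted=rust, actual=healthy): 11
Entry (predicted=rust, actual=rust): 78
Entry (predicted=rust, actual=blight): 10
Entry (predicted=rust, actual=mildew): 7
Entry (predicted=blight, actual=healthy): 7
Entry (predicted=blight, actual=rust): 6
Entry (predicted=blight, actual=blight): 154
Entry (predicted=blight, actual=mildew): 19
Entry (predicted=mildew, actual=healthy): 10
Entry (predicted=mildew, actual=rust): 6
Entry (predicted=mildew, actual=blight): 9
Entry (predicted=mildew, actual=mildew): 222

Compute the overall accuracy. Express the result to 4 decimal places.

Accuracy = trace / total = (64+78+154+222=518) / 642 = 518/642 = 0.8069

0.8069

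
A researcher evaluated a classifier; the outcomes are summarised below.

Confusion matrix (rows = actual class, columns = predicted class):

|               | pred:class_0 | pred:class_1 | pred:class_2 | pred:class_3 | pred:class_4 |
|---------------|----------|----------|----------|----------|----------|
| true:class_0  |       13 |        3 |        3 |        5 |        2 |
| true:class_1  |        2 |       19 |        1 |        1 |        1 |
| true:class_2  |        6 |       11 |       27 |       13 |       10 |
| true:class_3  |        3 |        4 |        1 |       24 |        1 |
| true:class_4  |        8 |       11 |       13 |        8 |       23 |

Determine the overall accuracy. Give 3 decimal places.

0.498

Accuracy = trace / total = (13+19+27+24+23=106) / 213 = 106/213 = 0.498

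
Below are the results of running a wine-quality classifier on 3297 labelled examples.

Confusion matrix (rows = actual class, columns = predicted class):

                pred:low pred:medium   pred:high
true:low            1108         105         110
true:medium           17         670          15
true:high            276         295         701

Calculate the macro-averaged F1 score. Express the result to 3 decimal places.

Per-class F1 score (2·TP/(2·TP+FP+FN)):
  low: TP=1108, FP=17+276=293, FN=105+110=215 → 2216/2724 = 0.8135
  medium: TP=670, FP=105+295=400, FN=17+15=32 → 1340/1772 = 0.7562
  high: TP=701, FP=110+15=125, FN=276+295=571 → 1402/2098 = 0.6683
Macro-F1 score = mean = (0.8135 + 0.7562 + 0.6683) / 3 = 0.746

0.746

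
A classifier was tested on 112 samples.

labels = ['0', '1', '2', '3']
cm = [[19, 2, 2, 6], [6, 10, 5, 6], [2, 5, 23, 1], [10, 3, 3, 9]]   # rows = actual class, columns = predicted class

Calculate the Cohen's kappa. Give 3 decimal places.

0.390

Observed agreement pₒ = trace/N = 61/112 = 0.5446
Expected agreement pₑ = Σ (rowᵢ·colᵢ)/N² = (29·37 + 27·20 + 31·33 + 25·22)/112² = 0.2540
κ = (pₒ − pₑ)/(1 − pₑ) = (0.5446 − 0.2540)/(1 − 0.2540) = 0.390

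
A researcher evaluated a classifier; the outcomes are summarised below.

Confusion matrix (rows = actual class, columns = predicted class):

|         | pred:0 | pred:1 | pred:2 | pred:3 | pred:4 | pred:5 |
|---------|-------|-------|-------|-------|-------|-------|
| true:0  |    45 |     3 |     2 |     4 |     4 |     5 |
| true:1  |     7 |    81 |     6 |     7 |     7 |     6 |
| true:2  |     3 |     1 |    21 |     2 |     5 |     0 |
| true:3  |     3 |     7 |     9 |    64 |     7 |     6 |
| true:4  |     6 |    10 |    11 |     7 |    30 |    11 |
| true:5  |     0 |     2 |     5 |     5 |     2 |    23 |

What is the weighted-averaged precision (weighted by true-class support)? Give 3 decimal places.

0.653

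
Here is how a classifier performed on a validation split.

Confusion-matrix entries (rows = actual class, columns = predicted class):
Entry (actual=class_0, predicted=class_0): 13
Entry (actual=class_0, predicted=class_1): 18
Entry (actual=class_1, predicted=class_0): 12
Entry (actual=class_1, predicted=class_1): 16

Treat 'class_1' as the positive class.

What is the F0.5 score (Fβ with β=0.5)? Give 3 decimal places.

Fβ = (1+β²)·TP / ((1+β²)·TP + β²·FN + FP), with β²=1/4
= 1.25·16 / (1.25·16 + 0.25·12 + 18) = 0.488

0.488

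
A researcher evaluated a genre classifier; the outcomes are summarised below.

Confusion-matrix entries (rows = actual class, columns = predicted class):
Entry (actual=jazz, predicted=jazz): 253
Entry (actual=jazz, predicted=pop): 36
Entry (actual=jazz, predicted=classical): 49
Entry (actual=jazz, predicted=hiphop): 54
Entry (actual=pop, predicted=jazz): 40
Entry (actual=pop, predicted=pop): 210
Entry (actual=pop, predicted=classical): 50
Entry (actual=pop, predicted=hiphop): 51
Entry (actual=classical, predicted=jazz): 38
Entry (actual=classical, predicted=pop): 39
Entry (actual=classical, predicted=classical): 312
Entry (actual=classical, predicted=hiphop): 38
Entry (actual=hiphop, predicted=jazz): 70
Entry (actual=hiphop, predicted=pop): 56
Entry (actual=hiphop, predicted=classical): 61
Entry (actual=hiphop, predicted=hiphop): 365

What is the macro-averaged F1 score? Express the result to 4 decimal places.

0.6570

Per-class F1 score (2·TP/(2·TP+FP+FN)):
  jazz: TP=253, FP=40+38+70=148, FN=36+49+54=139 → 506/793 = 0.63808
  pop: TP=210, FP=36+39+56=131, FN=40+50+51=141 → 420/692 = 0.60694
  classical: TP=312, FP=49+50+61=160, FN=38+39+38=115 → 624/899 = 0.69410
  hiphop: TP=365, FP=54+51+38=143, FN=70+56+61=187 → 730/1060 = 0.68868
Macro-F1 score = mean = (0.63808 + 0.60694 + 0.69410 + 0.68868) / 4 = 0.6570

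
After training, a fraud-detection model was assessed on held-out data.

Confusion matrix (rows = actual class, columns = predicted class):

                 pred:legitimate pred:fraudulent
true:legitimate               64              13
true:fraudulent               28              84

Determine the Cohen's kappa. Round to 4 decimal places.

Observed agreement pₒ = trace/N = 148/189 = 0.78307
Expected agreement pₑ = Σ (rowᵢ·colᵢ)/N² = (77·92 + 112·97)/189² = 0.50245
κ = (pₒ − pₑ)/(1 − pₑ) = (0.78307 − 0.50245)/(1 − 0.50245) = 0.5640

0.5640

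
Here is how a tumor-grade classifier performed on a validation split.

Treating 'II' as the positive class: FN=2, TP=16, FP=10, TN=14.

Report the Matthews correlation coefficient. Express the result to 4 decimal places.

0.4812

MCC = (TP·TN − FP·FN) / √((TP+FP)(TP+FN)(TN+FP)(TN+FN))
Numerator = 16·14 − 10·2 = 204
Denominator = √(26·18·24·16) = √179712 = 423.9245
MCC = 204 / 423.9245 = 0.4812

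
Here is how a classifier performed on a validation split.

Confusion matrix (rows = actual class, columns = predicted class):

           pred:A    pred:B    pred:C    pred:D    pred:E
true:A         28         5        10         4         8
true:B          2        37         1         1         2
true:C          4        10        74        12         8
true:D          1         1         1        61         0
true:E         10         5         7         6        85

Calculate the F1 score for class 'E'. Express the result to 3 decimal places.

0.787

One-vs-rest for 'E': TP = diagonal; FP = other classes predicted 'E'; FN = 'E' predicted as other.
F1 score = 2·TP/(2·TP+FP+FN).
E: TP=85, FP=8+2+8+0=18, FN=10+5+7+6=28 → 170/216 = 0.7870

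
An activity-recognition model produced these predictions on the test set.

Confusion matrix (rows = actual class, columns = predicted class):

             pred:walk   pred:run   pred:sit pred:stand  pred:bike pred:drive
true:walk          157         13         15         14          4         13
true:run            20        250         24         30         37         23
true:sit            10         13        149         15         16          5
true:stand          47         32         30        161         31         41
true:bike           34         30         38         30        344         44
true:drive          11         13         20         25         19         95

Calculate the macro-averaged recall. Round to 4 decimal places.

Per-class recall (TP/(TP+FN)):
  walk: TP=157, FN=13+15+14+4+13=59 → 157/216 = 0.72685
  run: TP=250, FN=20+24+30+37+23=134 → 250/384 = 0.65104
  sit: TP=149, FN=10+13+15+16+5=59 → 149/208 = 0.71635
  stand: TP=161, FN=47+32+30+31+41=181 → 161/342 = 0.47076
  bike: TP=344, FN=34+30+38+30+44=176 → 344/520 = 0.66154
  drive: TP=95, FN=11+13+20+25+19=88 → 95/183 = 0.51913
Macro-recall = mean = (0.72685 + 0.65104 + 0.71635 + 0.47076 + 0.66154 + 0.51913) / 6 = 0.6243

0.6243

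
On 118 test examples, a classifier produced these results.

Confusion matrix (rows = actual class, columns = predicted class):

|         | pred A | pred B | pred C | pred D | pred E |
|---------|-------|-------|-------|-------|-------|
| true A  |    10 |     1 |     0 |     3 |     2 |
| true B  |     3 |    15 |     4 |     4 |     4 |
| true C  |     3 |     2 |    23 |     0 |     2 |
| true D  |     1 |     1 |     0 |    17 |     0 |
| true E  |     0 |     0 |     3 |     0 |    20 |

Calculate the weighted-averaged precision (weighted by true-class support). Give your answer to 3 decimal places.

0.729

Per-class precision (TP/(TP+FP)):
  A: TP=10, FP=3+3+1+0=7 → 10/17 = 0.5882
  B: TP=15, FP=1+2+1+0=4 → 15/19 = 0.7895
  C: TP=23, FP=0+4+0+3=7 → 23/30 = 0.7667
  D: TP=17, FP=3+4+0+0=7 → 17/24 = 0.7083
  E: TP=20, FP=2+4+2+0=8 → 20/28 = 0.7143
Weighted-precision = Σ (supportᵢ/N)·precisionᵢ with N=118: (16/118)·0.5882 + (30/118)·0.7895 + (30/118)·0.7667 + (19/118)·0.7083 + (23/118)·0.7143 = 0.729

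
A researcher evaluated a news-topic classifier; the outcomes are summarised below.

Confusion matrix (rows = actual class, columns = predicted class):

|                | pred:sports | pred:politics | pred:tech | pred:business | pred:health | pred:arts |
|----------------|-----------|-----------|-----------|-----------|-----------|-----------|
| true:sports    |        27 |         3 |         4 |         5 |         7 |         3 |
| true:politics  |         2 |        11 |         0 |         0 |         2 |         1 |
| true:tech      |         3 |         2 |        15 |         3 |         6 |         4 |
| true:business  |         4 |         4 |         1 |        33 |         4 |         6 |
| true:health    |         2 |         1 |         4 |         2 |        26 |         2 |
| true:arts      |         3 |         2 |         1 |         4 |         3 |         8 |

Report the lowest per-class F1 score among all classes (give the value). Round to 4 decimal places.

Per-class F1 score (2·TP/(2·TP+FP+FN)):
  sports: TP=27, FP=2+3+4+2+3=14, FN=3+4+5+7+3=22 → 54/90 = 0.60000
  politics: TP=11, FP=3+2+4+1+2=12, FN=2+0+0+2+1=5 → 22/39 = 0.56410
  tech: TP=15, FP=4+0+1+4+1=10, FN=3+2+3+6+4=18 → 30/58 = 0.51724
  business: TP=33, FP=5+0+3+2+4=14, FN=4+4+1+4+6=19 → 66/99 = 0.66667
  health: TP=26, FP=7+2+6+4+3=22, FN=2+1+4+2+2=11 → 52/85 = 0.61176
  arts: TP=8, FP=3+1+4+6+2=16, FN=3+2+1+4+3=13 → 16/45 = 0.35556
Lowest is class 'arts' with F1 score = 0.3556.

0.3556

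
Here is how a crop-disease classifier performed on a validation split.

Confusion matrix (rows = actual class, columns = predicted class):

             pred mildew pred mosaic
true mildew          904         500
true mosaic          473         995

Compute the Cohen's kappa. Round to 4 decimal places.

0.3218

Observed agreement pₒ = trace/N = 1899/2872 = 0.66121
Expected agreement pₑ = Σ (rowᵢ·colᵢ)/N² = (1404·1377 + 1468·1495)/2872² = 0.50046
κ = (pₒ − pₑ)/(1 − pₑ) = (0.66121 − 0.50046)/(1 − 0.50046) = 0.3218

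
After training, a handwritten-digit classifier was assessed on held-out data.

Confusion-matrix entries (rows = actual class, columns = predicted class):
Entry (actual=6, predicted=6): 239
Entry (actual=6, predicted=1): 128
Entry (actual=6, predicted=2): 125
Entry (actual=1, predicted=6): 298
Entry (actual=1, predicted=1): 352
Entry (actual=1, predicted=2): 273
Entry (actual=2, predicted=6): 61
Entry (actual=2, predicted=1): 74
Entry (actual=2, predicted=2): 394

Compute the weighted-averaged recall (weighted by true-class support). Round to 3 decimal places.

0.507

Per-class recall (TP/(TP+FN)):
  6: TP=239, FN=128+125=253 → 239/492 = 0.4858
  1: TP=352, FN=298+273=571 → 352/923 = 0.3814
  2: TP=394, FN=61+74=135 → 394/529 = 0.7448
Weighted-recall = Σ (supportᵢ/N)·recallᵢ with N=1944: (492/1944)·0.4858 + (923/1944)·0.3814 + (529/1944)·0.7448 = 0.507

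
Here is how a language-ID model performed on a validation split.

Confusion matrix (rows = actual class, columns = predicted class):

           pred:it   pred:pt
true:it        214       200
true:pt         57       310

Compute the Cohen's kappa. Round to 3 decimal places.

0.354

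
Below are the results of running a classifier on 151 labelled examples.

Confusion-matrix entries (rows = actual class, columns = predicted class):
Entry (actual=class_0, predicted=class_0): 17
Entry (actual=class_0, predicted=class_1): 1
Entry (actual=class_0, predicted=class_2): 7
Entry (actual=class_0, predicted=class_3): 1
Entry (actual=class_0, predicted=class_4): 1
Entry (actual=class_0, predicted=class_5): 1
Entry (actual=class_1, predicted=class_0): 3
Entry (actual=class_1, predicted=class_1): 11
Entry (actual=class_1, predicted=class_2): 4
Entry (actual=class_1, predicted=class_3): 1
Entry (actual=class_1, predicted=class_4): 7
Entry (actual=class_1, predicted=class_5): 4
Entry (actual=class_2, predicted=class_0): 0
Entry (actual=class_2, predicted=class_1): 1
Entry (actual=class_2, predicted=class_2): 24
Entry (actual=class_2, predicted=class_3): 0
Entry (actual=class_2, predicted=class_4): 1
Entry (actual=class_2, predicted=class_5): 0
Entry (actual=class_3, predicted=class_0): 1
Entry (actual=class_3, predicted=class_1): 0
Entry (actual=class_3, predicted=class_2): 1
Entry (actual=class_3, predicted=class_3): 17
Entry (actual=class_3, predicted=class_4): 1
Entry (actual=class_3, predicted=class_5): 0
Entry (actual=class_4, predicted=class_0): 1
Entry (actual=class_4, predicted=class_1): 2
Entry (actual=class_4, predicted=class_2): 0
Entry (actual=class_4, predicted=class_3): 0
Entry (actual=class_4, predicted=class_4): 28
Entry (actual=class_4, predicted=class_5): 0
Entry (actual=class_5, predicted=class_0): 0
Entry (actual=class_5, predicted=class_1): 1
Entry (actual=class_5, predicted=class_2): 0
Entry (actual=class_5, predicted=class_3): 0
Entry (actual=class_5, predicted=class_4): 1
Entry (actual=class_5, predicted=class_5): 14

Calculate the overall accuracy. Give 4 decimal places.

0.7351

Accuracy = trace / total = (17+11+24+17+28+14=111) / 151 = 111/151 = 0.7351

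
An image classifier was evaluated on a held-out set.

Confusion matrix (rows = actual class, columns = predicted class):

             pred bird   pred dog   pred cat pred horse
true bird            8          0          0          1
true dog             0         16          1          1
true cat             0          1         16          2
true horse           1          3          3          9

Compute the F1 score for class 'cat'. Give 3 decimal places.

F1 score = 2·TP/(2·TP+FP+FN).
cat: TP=16, FP=0+1+3=4, FN=0+1+2=3 → 32/39 = 0.8205

0.821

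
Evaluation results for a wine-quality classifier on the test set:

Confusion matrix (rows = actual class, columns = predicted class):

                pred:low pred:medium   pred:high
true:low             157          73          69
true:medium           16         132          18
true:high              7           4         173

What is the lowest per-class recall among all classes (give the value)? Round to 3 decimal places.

0.525

Per-class recall (TP/(TP+FN)):
  low: TP=157, FN=73+69=142 → 157/299 = 0.5251
  medium: TP=132, FN=16+18=34 → 132/166 = 0.7952
  high: TP=173, FN=7+4=11 → 173/184 = 0.9402
Lowest is class 'low' with recall = 0.525.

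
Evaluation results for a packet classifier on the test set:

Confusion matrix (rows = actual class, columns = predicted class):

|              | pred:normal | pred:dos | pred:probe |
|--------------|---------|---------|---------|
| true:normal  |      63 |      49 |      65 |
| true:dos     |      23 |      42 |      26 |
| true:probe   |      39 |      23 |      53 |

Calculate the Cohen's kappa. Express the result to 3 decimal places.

0.117

Observed agreement pₒ = trace/N = 158/383 = 0.4125
Expected agreement pₑ = Σ (rowᵢ·colᵢ)/N² = (177·125 + 91·114 + 115·144)/383² = 0.3344
κ = (pₒ − pₑ)/(1 − pₑ) = (0.4125 − 0.3344)/(1 − 0.3344) = 0.117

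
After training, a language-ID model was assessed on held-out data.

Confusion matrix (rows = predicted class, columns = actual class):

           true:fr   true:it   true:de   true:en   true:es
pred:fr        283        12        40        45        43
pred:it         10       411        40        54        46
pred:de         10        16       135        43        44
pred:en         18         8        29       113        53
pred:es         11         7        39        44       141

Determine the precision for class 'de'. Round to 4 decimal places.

0.5444

Treat 'de' as positive and all other classes as negative.
precision = TP/(TP+FP).
de: TP=135, FP=10+16+43+44=113 → 135/248 = 0.54435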